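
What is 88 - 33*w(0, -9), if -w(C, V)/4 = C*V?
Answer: 88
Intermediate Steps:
w(C, V) = -4*C*V
88 - 33*w(0, -9) = 88 - (-132)*0*(-9) = 88 - 33*0 = 88 + 0 = 88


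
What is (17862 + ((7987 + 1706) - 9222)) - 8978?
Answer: 9355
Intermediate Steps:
(17862 + ((7987 + 1706) - 9222)) - 8978 = (17862 + (9693 - 9222)) - 8978 = (17862 + 471) - 8978 = 18333 - 8978 = 9355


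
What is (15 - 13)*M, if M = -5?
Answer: -10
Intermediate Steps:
(15 - 13)*M = (15 - 13)*(-5) = 2*(-5) = -10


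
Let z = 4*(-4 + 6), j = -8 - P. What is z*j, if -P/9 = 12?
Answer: 800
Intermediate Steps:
P = -108 (P = -9*12 = -108)
j = 100 (j = -8 - 1*(-108) = -8 + 108 = 100)
z = 8 (z = 4*2 = 8)
z*j = 8*100 = 800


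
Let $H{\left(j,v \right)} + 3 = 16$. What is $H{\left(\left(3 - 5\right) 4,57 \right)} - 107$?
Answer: $-94$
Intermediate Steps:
$H{\left(j,v \right)} = 13$ ($H{\left(j,v \right)} = -3 + 16 = 13$)
$H{\left(\left(3 - 5\right) 4,57 \right)} - 107 = 13 - 107 = -94$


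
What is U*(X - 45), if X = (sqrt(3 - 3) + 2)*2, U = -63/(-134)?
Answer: -2583/134 ≈ -19.276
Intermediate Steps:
U = 63/134 (U = -63*(-1/134) = 63/134 ≈ 0.47015)
X = 4 (X = (sqrt(0) + 2)*2 = (0 + 2)*2 = 2*2 = 4)
U*(X - 45) = 63*(4 - 45)/134 = (63/134)*(-41) = -2583/134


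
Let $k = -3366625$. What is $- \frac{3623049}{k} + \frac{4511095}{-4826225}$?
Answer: $\frac{91939378226}{649923589625} \approx 0.14146$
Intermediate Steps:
$- \frac{3623049}{k} + \frac{4511095}{-4826225} = - \frac{3623049}{-3366625} + \frac{4511095}{-4826225} = \left(-3623049\right) \left(- \frac{1}{3366625}\right) + 4511095 \left(- \frac{1}{4826225}\right) = \frac{3623049}{3366625} - \frac{902219}{965245} = \frac{91939378226}{649923589625}$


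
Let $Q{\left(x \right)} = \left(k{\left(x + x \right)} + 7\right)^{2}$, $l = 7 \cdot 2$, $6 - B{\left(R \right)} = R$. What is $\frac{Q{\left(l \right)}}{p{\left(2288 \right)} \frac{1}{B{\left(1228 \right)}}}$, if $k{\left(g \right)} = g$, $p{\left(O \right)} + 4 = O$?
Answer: $- \frac{748475}{1142} \approx -655.41$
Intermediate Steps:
$p{\left(O \right)} = -4 + O$
$B{\left(R \right)} = 6 - R$
$l = 14$
$Q{\left(x \right)} = \left(7 + 2 x\right)^{2}$ ($Q{\left(x \right)} = \left(\left(x + x\right) + 7\right)^{2} = \left(2 x + 7\right)^{2} = \left(7 + 2 x\right)^{2}$)
$\frac{Q{\left(l \right)}}{p{\left(2288 \right)} \frac{1}{B{\left(1228 \right)}}} = \frac{\left(7 + 2 \cdot 14\right)^{2}}{\left(-4 + 2288\right) \frac{1}{6 - 1228}} = \frac{\left(7 + 28\right)^{2}}{2284 \frac{1}{6 - 1228}} = \frac{35^{2}}{2284 \frac{1}{-1222}} = \frac{1225}{2284 \left(- \frac{1}{1222}\right)} = \frac{1225}{- \frac{1142}{611}} = 1225 \left(- \frac{611}{1142}\right) = - \frac{748475}{1142}$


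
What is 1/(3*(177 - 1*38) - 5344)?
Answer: -1/4927 ≈ -0.00020296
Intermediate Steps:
1/(3*(177 - 1*38) - 5344) = 1/(3*(177 - 38) - 5344) = 1/(3*139 - 5344) = 1/(417 - 5344) = 1/(-4927) = -1/4927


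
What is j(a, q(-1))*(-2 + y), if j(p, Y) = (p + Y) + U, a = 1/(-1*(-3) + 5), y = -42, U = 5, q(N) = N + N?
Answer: -275/2 ≈ -137.50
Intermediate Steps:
q(N) = 2*N
a = 1/8 (a = 1/(3 + 5) = 1/8 ≈ 0.12500)
j(p, Y) = 5 + Y + p (j(p, Y) = (p + Y) + 5 = (Y + p) + 5 = 5 + Y + p)
j(a, q(-1))*(-2 + y) = (5 + 2*(-1) + 1/8)*(-2 - 42) = (5 - 2 + 1/8)*(-44) = (25/8)*(-44) = -275/2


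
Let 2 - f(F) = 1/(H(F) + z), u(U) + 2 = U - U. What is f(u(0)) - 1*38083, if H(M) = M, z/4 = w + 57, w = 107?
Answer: -24904975/654 ≈ -38081.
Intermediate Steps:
z = 656 (z = 4*(107 + 57) = 4*164 = 656)
u(U) = -2 (u(U) = -2 + (U - U) = -2 + 0 = -2)
f(F) = 2 - 1/(656 + F) (f(F) = 2 - 1/(F + 656) = 2 - 1/(656 + F))
f(u(0)) - 1*38083 = (1311 + 2*(-2))/(656 - 2) - 1*38083 = (1311 - 4)/654 - 38083 = (1/654)*1307 - 38083 = 1307/654 - 38083 = -24904975/654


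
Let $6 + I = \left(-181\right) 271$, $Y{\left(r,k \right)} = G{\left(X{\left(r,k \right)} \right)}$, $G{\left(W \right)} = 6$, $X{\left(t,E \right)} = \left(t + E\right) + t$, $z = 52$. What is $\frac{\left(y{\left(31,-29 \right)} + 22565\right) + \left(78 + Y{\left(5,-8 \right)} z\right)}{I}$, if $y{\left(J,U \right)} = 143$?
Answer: $- \frac{23098}{49057} \approx -0.47084$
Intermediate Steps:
$X{\left(t,E \right)} = E + 2 t$ ($X{\left(t,E \right)} = \left(E + t\right) + t = E + 2 t$)
$Y{\left(r,k \right)} = 6$
$I = -49057$ ($I = -6 - 49051 = -49057$)
$\frac{\left(y{\left(31,-29 \right)} + 22565\right) + \left(78 + Y{\left(5,-8 \right)} z\right)}{I} = \frac{\left(143 + 22565\right) + \left(78 + 6 \cdot 52\right)}{-49057} = \left(22708 + \left(78 + 312\right)\right) \left(- \frac{1}{49057}\right) = \left(22708 + 390\right) \left(- \frac{1}{49057}\right) = 23098 \left(- \frac{1}{49057}\right) = - \frac{23098}{49057}$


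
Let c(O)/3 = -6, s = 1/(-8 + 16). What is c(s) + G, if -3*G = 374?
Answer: -428/3 ≈ -142.67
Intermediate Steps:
s = 1/8 ≈ 0.12500
c(O) = -18 (c(O) = 3*(-6) = -18)
G = -374/3 (G = -1/3*374 = -374/3 ≈ -124.67)
c(s) + G = -18 - 374/3 = -428/3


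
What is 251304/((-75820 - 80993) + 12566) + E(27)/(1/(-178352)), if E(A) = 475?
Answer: -12220202199704/144247 ≈ -8.4717e+7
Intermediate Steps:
251304/((-75820 - 80993) + 12566) + E(27)/(1/(-178352)) = 251304/((-75820 - 80993) + 12566) + 475/(1/(-178352)) = 251304/(-156813 + 12566) + 475/(-1/178352) = 251304/(-144247) + 475*(-178352) = 251304*(-1/144247) - 84717200 = -251304/144247 - 84717200 = -12220202199704/144247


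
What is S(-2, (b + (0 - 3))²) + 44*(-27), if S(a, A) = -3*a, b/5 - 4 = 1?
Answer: -1182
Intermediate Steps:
b = 25 (b = 20 + 5*1 = 20 + 5 = 25)
S(-2, (b + (0 - 3))²) + 44*(-27) = -3*(-2) + 44*(-27) = 6 - 1188 = -1182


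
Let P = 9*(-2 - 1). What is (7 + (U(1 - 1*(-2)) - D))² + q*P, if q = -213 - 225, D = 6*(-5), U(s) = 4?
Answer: 13507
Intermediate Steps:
D = -30
P = -27 (P = 9*(-3) = -27)
q = -438
(7 + (U(1 - 1*(-2)) - D))² + q*P = (7 + (4 - 1*(-30)))² - 438*(-27) = (7 + (4 + 30))² + 11826 = (7 + 34)² + 11826 = 41² + 11826 = 1681 + 11826 = 13507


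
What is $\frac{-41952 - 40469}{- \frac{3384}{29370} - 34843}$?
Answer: $\frac{403450795}{170557049} \approx 2.3655$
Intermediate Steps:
$\frac{-41952 - 40469}{- \frac{3384}{29370} - 34843} = - \frac{82421}{\left(-3384\right) \frac{1}{29370} - 34843} = - \frac{82421}{- \frac{564}{4895} - 34843} = - \frac{82421}{- \frac{170557049}{4895}} = \left(-82421\right) \left(- \frac{4895}{170557049}\right) = \frac{403450795}{170557049}$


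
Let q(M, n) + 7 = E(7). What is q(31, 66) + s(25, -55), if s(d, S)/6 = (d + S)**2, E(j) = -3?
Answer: 5390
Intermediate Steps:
q(M, n) = -10 (q(M, n) = -7 - 3 = -10)
s(d, S) = 6*(S + d)**2 (s(d, S) = 6*(d + S)**2 = 6*(S + d)**2)
q(31, 66) + s(25, -55) = -10 + 6*(-55 + 25)**2 = -10 + 6*(-30)**2 = -10 + 6*900 = -10 + 5400 = 5390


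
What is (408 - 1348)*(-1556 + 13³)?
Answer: -602540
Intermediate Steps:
(408 - 1348)*(-1556 + 13³) = -940*(-1556 + 2197) = -940*641 = -602540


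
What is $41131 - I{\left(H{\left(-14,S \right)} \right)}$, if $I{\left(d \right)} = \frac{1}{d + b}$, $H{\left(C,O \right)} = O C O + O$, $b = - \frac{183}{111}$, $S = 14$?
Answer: $\frac{4157151338}{101071} \approx 41131.0$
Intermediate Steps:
$b = - \frac{61}{37}$ ($b = \left(-183\right) \frac{1}{111} = - \frac{61}{37} \approx -1.6486$)
$H{\left(C,O \right)} = O + C O^{2}$ ($H{\left(C,O \right)} = C O O + O = C O^{2} + O = O + C O^{2}$)
$I{\left(d \right)} = \frac{1}{- \frac{61}{37} + d}$ ($I{\left(d \right)} = \frac{1}{d - \frac{61}{37}} = \frac{1}{- \frac{61}{37} + d}$)
$41131 - I{\left(H{\left(-14,S \right)} \right)} = 41131 - \frac{37}{-61 + 37 \cdot 14 \left(1 - 196\right)} = 41131 - \frac{37}{-61 + 37 \cdot 14 \left(-195\right)} = 41131 - \frac{37}{-61 + 37 \left(-2730\right)} = 41131 - \frac{37}{-61 - 101010} = 41131 - \frac{37}{-101071} = 41131 - 37 \left(- \frac{1}{101071}\right) = 41131 - - \frac{37}{101071} = 41131 + \frac{37}{101071} = \frac{4157151338}{101071}$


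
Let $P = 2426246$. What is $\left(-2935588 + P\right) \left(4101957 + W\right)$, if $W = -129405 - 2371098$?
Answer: $-815687783268$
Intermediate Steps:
$W = -2500503$ ($W = -129405 - 2371098 = -2500503$)
$\left(-2935588 + P\right) \left(4101957 + W\right) = \left(-2935588 + 2426246\right) \left(4101957 - 2500503\right) = \left(-509342\right) 1601454 = -815687783268$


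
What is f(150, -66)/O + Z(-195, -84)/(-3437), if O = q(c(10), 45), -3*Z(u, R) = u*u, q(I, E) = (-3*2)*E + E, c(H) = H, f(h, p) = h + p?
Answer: 854389/257775 ≈ 3.3145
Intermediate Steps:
q(I, E) = -5*E (q(I, E) = -6*E + E = -5*E)
Z(u, R) = -u²/3 (Z(u, R) = -u*u/3 = -u²/3)
O = -225 (O = -5*45 = -225)
f(150, -66)/O + Z(-195, -84)/(-3437) = (150 - 66)/(-225) - ⅓*(-195)²/(-3437) = 84*(-1/225) - ⅓*38025*(-1/3437) = -28/75 - 12675*(-1/3437) = -28/75 + 12675/3437 = 854389/257775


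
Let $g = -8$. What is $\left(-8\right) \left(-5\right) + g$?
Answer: $32$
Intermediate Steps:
$\left(-8\right) \left(-5\right) + g = \left(-8\right) \left(-5\right) - 8 = 40 - 8 = 32$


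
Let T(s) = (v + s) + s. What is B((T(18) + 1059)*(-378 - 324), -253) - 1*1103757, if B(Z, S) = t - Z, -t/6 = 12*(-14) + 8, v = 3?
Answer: -332001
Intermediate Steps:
t = 960 (t = -6*(12*(-14) + 8) = -6*(-168 + 8) = -6*(-160) = 960)
T(s) = 3 + 2*s (T(s) = (3 + s) + s = 3 + 2*s)
B(Z, S) = 960 - Z
B((T(18) + 1059)*(-378 - 324), -253) - 1*1103757 = (960 - ((3 + 2*18) + 1059)*(-378 - 324)) - 1*1103757 = (960 - ((3 + 36) + 1059)*(-702)) - 1103757 = (960 - (39 + 1059)*(-702)) - 1103757 = (960 - 1098*(-702)) - 1103757 = (960 - 1*(-770796)) - 1103757 = (960 + 770796) - 1103757 = 771756 - 1103757 = -332001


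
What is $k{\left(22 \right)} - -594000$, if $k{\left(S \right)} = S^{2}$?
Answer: $594484$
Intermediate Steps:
$k{\left(22 \right)} - -594000 = 22^{2} - -594000 = 484 + 594000 = 594484$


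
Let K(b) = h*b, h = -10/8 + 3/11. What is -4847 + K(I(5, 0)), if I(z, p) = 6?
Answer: -106763/22 ≈ -4852.9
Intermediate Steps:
h = -43/44 (h = -10*⅛ + 3*(1/11) = -5/4 + 3/11 = -43/44 ≈ -0.97727)
K(b) = -43*b/44
-4847 + K(I(5, 0)) = -4847 - 43/44*6 = -4847 - 129/22 = -106763/22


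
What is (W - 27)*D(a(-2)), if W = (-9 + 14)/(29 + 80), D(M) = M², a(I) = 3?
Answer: -26442/109 ≈ -242.59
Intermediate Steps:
W = 5/109 ≈ 0.045872
(W - 27)*D(a(-2)) = (5/109 - 27)*3² = -2938/109*9 = -26442/109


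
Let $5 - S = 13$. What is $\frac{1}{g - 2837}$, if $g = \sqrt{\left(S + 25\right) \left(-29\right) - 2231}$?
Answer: $- \frac{2837}{8051293} - \frac{2 i \sqrt{681}}{8051293} \approx -0.00035237 - 6.4824 \cdot 10^{-6} i$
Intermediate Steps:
$S = -8$ ($S = 5 - 13 = -8$)
$g = 2 i \sqrt{681}$ ($g = \sqrt{\left(-8 + 25\right) \left(-29\right) - 2231} = \sqrt{17 \left(-29\right) - 2231} = \sqrt{-493 - 2231} = \sqrt{-2724} = 2 i \sqrt{681} \approx 52.192 i$)
$\frac{1}{g - 2837} = \frac{1}{2 i \sqrt{681} - 2837} = \frac{1}{-2837 + 2 i \sqrt{681}}$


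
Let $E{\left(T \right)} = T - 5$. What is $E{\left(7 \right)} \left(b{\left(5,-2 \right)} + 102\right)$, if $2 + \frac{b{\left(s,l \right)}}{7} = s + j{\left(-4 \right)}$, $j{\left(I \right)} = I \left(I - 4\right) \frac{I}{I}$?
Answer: $694$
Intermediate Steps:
$j{\left(I \right)} = I \left(-4 + I\right)$ ($j{\left(I \right)} = I \left(-4 + I\right) 1 = I \left(-4 + I\right)$)
$b{\left(s,l \right)} = 210 + 7 s$ ($b{\left(s,l \right)} = -14 + 7 \left(s - 4 \left(-4 - 4\right)\right) = -14 + 7 \left(s - -32\right) = -14 + 7 \left(s + 32\right) = -14 + 7 \left(32 + s\right) = -14 + \left(224 + 7 s\right) = 210 + 7 s$)
$E{\left(T \right)} = -5 + T$
$E{\left(7 \right)} \left(b{\left(5,-2 \right)} + 102\right) = \left(-5 + 7\right) \left(\left(210 + 7 \cdot 5\right) + 102\right) = 2 \left(\left(210 + 35\right) + 102\right) = 2 \left(245 + 102\right) = 2 \cdot 347 = 694$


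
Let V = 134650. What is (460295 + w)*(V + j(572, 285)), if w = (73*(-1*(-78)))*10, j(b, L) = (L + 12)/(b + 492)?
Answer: 74103170704795/1064 ≈ 6.9646e+10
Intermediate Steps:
j(b, L) = (12 + L)/(492 + b)
w = 56940 (w = (73*78)*10 = 5694*10 = 56940)
(460295 + w)*(V + j(572, 285)) = (460295 + 56940)*(134650 + (12 + 285)/(492 + 572)) = 517235*(134650 + 297/1064) = 517235*(143267897/1064) = 74103170704795/1064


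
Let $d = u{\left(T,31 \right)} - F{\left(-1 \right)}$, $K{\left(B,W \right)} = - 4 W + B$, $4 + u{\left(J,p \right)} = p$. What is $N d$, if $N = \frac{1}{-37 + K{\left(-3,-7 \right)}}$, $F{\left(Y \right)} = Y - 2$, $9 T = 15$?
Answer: $- \frac{5}{2} \approx -2.5$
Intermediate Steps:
$T = \frac{5}{3}$ ($T = \frac{1}{9} \cdot 15 = \frac{5}{3} \approx 1.6667$)
$F{\left(Y \right)} = -2 + Y$
$u{\left(J,p \right)} = -4 + p$
$K{\left(B,W \right)} = B - 4 W$
$N = - \frac{1}{12}$ ($N = \frac{1}{-37 - -25} = \frac{1}{-37 + \left(-3 + 28\right)} = \frac{1}{-37 + 25} = \frac{1}{-12} = - \frac{1}{12} \approx -0.083333$)
$d = 30$ ($d = \left(-4 + 31\right) - \left(-2 - 1\right) = 27 - -3 = 27 + 3 = 30$)
$N d = \left(- \frac{1}{12}\right) 30 = - \frac{5}{2}$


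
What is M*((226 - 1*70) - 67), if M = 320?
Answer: 28480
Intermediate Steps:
M*((226 - 1*70) - 67) = 320*((226 - 1*70) - 67) = 320*((226 - 70) - 67) = 320*(156 - 67) = 320*89 = 28480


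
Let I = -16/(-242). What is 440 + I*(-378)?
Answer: 50216/121 ≈ 415.01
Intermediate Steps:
I = 8/121 (I = -16*(-1/242) = 8/121 ≈ 0.066116)
440 + I*(-378) = 440 + (8/121)*(-378) = 440 - 3024/121 = 50216/121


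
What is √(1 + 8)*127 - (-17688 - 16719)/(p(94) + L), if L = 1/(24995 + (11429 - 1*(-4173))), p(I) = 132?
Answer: 3438525684/5358805 ≈ 641.66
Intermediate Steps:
L = 1/40597 (L = 1/(24995 + (11429 + 4173)) = 1/(24995 + 15602) = 1/40597 ≈ 2.4632e-5)
√(1 + 8)*127 - (-17688 - 16719)/(p(94) + L) = √(1 + 8)*127 - (-17688 - 16719)/(132 + 1/40597) = √9*127 - (-34407)/5358805/40597 = 3*127 - (-34407)*40597/5358805 = 381 - 1*(-1396820979/5358805) = 381 + 1396820979/5358805 = 3438525684/5358805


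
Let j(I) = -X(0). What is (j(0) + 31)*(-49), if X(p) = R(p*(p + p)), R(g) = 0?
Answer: -1519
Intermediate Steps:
X(p) = 0
j(I) = 0 (j(I) = -1*0 = 0)
(j(0) + 31)*(-49) = (0 + 31)*(-49) = 31*(-49) = -1519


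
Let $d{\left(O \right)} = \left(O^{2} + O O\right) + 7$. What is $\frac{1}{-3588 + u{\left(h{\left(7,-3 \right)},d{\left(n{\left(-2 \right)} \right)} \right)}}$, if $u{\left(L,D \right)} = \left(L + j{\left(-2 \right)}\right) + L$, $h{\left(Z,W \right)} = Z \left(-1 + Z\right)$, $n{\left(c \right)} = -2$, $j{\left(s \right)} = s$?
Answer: $- \frac{1}{3506} \approx -0.00028523$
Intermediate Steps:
$d{\left(O \right)} = 7 + 2 O^{2}$ ($d{\left(O \right)} = \left(O^{2} + O^{2}\right) + 7 = 2 O^{2} + 7 = 7 + 2 O^{2}$)
$u{\left(L,D \right)} = -2 + 2 L$ ($u{\left(L,D \right)} = \left(L - 2\right) + L = \left(-2 + L\right) + L = -2 + 2 L$)
$\frac{1}{-3588 + u{\left(h{\left(7,-3 \right)},d{\left(n{\left(-2 \right)} \right)} \right)}} = \frac{1}{-3588 - \left(2 - 2 \cdot 7 \left(-1 + 7\right)\right)} = \frac{1}{-3588 - \left(2 - 2 \cdot 7 \cdot 6\right)} = \frac{1}{-3588 + \left(-2 + 2 \cdot 42\right)} = \frac{1}{-3588 + \left(-2 + 84\right)} = \frac{1}{-3588 + 82} = \frac{1}{-3506} = - \frac{1}{3506}$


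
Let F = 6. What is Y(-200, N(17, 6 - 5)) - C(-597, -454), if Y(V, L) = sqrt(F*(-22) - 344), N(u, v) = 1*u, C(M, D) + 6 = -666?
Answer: 672 + 2*I*sqrt(119) ≈ 672.0 + 21.817*I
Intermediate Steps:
C(M, D) = -672 (C(M, D) = -6 - 666 = -672)
N(u, v) = u
Y(V, L) = 2*I*sqrt(119) (Y(V, L) = sqrt(6*(-22) - 344) = sqrt(-132 - 344) = sqrt(-476) = 2*I*sqrt(119))
Y(-200, N(17, 6 - 5)) - C(-597, -454) = 2*I*sqrt(119) - 1*(-672) = 2*I*sqrt(119) + 672 = 672 + 2*I*sqrt(119)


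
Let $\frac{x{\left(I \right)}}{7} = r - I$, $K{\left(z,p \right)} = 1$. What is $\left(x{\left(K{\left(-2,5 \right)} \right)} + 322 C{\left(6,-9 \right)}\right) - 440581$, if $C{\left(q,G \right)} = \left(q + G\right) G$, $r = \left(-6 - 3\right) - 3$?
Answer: $-431978$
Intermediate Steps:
$r = -12$ ($r = -9 - 3 = -12$)
$C{\left(q,G \right)} = G \left(G + q\right)$ ($C{\left(q,G \right)} = \left(G + q\right) G = G \left(G + q\right)$)
$x{\left(I \right)} = -84 - 7 I$ ($x{\left(I \right)} = 7 \left(-12 - I\right) = -84 - 7 I$)
$\left(x{\left(K{\left(-2,5 \right)} \right)} + 322 C{\left(6,-9 \right)}\right) - 440581 = \left(\left(-84 - 7\right) + 322 \left(- 9 \left(-9 + 6\right)\right)\right) - 440581 = \left(\left(-84 - 7\right) + 322 \left(\left(-9\right) \left(-3\right)\right)\right) - 440581 = \left(-91 + 322 \cdot 27\right) - 440581 = \left(-91 + 8694\right) - 440581 = 8603 - 440581 = -431978$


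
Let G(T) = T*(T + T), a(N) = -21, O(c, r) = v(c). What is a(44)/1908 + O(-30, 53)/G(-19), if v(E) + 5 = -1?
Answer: -4435/229596 ≈ -0.019317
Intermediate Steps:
v(E) = -6 (v(E) = -5 - 1 = -6)
O(c, r) = -6
G(T) = 2*T**2 (G(T) = T*(2*T) = 2*T**2)
a(44)/1908 + O(-30, 53)/G(-19) = -21/1908 - 6/(2*(-19)**2) = -21*1/1908 - 6/(2*361) = -7/636 - 6/722 = -7/636 - 6*1/722 = -7/636 - 3/361 = -4435/229596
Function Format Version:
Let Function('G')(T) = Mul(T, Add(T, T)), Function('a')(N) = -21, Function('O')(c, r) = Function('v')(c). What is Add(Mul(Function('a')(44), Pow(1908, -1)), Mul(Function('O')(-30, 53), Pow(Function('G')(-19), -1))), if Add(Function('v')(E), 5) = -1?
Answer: Rational(-4435, 229596) ≈ -0.019317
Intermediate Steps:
Function('v')(E) = -6 (Function('v')(E) = Add(-5, -1) = -6)
Function('O')(c, r) = -6
Function('G')(T) = Mul(2, Pow(T, 2)) (Function('G')(T) = Mul(T, Mul(2, T)) = Mul(2, Pow(T, 2)))
Add(Mul(Function('a')(44), Pow(1908, -1)), Mul(Function('O')(-30, 53), Pow(Function('G')(-19), -1))) = Add(Mul(-21, Pow(1908, -1)), Mul(-6, Pow(Mul(2, Pow(-19, 2)), -1))) = Add(Mul(-21, Rational(1, 1908)), Mul(-6, Pow(Mul(2, 361), -1))) = Add(Rational(-7, 636), Mul(-6, Pow(722, -1))) = Add(Rational(-7, 636), Mul(-6, Rational(1, 722))) = Add(Rational(-7, 636), Rational(-3, 361)) = Rational(-4435, 229596)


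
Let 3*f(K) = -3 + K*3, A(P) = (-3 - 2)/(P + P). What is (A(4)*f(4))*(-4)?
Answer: 15/2 ≈ 7.5000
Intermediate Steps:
A(P) = -5/(2*P) (A(P) = -5*1/(2*P) = -5/(2*P))
f(K) = -1 + K (f(K) = (-3 + K*3)/3 = (-3 + 3*K)/3 = -1 + K)
(A(4)*f(4))*(-4) = ((-5/2/4)*(-1 + 4))*(-4) = (-5/2*¼*3)*(-4) = -5/8*3*(-4) = -15/8*(-4) = 15/2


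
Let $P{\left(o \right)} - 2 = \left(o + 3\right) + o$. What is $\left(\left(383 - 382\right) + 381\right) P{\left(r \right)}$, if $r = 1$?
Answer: $2674$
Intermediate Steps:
$P{\left(o \right)} = 5 + 2 o$ ($P{\left(o \right)} = 2 + \left(\left(o + 3\right) + o\right) = 2 + \left(\left(3 + o\right) + o\right) = 2 + \left(3 + 2 o\right) = 5 + 2 o$)
$\left(\left(383 - 382\right) + 381\right) P{\left(r \right)} = \left(\left(383 - 382\right) + 381\right) \left(5 + 2 \cdot 1\right) = \left(1 + 381\right) \left(5 + 2\right) = 382 \cdot 7 = 2674$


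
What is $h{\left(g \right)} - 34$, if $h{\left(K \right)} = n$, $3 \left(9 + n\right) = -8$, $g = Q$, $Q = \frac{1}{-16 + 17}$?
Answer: $- \frac{137}{3} \approx -45.667$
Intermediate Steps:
$Q = 1$ ($Q = 1^{-1} = 1$)
$g = 1$
$n = - \frac{35}{3}$ ($n = -9 + \frac{1}{3} \left(-8\right) = -9 - \frac{8}{3} = - \frac{35}{3} \approx -11.667$)
$h{\left(K \right)} = - \frac{35}{3}$
$h{\left(g \right)} - 34 = - \frac{35}{3} - 34 = - \frac{137}{3}$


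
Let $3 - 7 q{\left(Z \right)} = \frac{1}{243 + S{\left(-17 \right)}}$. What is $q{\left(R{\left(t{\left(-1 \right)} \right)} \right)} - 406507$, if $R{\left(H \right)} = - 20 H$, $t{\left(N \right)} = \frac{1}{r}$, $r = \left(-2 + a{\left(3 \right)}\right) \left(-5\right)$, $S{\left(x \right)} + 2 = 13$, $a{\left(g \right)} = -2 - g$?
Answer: $- \frac{722768685}{1778} \approx -4.0651 \cdot 10^{5}$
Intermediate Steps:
$S{\left(x \right)} = 11$ ($S{\left(x \right)} = -2 + 13 = 11$)
$r = 35$ ($r = \left(-2 - 5\right) \left(-5\right) = \left(-7\right) \left(-5\right) = 35$)
$t{\left(N \right)} = \frac{1}{35}$
$q{\left(Z \right)} = \frac{761}{1778}$ ($q{\left(Z \right)} = \frac{3}{7} - \frac{1}{7 \left(243 + 11\right)} = \frac{3}{7} - \frac{1}{7 \cdot 254} = \frac{3}{7} - \frac{1}{1778} = \frac{761}{1778}$)
$q{\left(R{\left(t{\left(-1 \right)} \right)} \right)} - 406507 = \frac{761}{1778} - 406507 = - \frac{722768685}{1778}$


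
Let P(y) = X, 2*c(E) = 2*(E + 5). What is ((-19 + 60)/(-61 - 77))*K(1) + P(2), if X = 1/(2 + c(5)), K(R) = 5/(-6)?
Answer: 137/414 ≈ 0.33092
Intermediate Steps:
K(R) = -⅚ (K(R) = 5*(-⅙) = -⅚)
c(E) = 5 + E (c(E) = (2*(E + 5))/2 = (2*(5 + E))/2 = (10 + 2*E)/2 = 5 + E)
X = 1/12 (X = 1/(2 + (5 + 5)) = 1/(2 + 10) = 1/12 ≈ 0.083333)
P(y) = 1/12
((-19 + 60)/(-61 - 77))*K(1) + P(2) = ((-19 + 60)/(-61 - 77))*(-⅚) + 1/12 = (41/(-138))*(-⅚) + 1/12 = (41*(-1/138))*(-⅚) + 1/12 = -41/138*(-⅚) + 1/12 = 205/828 + 1/12 = 137/414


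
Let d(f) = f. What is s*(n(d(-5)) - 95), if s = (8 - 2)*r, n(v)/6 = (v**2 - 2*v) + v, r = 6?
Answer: 3060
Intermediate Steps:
n(v) = -6*v + 6*v**2 (n(v) = 6*((v**2 - 2*v) + v) = 6*(v**2 - v) = -6*v + 6*v**2)
s = 36 (s = (8 - 2)*6 = 6*6 = 36)
s*(n(d(-5)) - 95) = 36*(6*(-5)*(-1 - 5) - 95) = 36*(6*(-5)*(-6) - 95) = 36*(180 - 95) = 36*85 = 3060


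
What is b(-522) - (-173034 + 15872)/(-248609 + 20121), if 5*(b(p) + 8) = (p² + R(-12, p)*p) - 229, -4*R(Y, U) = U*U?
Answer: 4093519441083/571220 ≈ 7.1663e+6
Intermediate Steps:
R(Y, U) = -U²/4 (R(Y, U) = -U*U/4 = -U²/4)
b(p) = -269/5 - p³/20 + p²/5 (b(p) = -8 + ((p² + (-p²/4)*p) - 229)/5 = -8 + ((p² - p³/4) - 229)/5 = -8 + (-229 + p² - p³/4)/5 = -8 + (-229/5 - p³/20 + p²/5) = -269/5 - p³/20 + p²/5)
b(-522) - (-173034 + 15872)/(-248609 + 20121) = (-269/5 - 1/20*(-522)³ + (⅕)*(-522)²) - (-173034 + 15872)/(-248609 + 20121) = (-269/5 - 1/20*(-142236648) + (⅕)*272484) - (-157162)/(-228488) = (-269/5 + 35559162/5 + 272484/5) - (-157162)*(-1)/228488 = 35831377/5 - 1*78581/114244 = 35831377/5 - 78581/114244 = 4093519441083/571220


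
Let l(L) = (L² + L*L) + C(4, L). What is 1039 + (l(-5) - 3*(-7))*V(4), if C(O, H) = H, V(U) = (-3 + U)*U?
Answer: 1303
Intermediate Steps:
V(U) = U*(-3 + U)
l(L) = L + 2*L² (l(L) = (L² + L*L) + L = (L² + L²) + L = 2*L² + L = L + 2*L²)
1039 + (l(-5) - 3*(-7))*V(4) = 1039 + (-5*(1 + 2*(-5)) - 3*(-7))*(4*(-3 + 4)) = 1039 + (-5*(1 - 10) + 21)*(4*1) = 1039 + (-5*(-9) + 21)*4 = 1039 + (45 + 21)*4 = 1039 + 66*4 = 1039 + 264 = 1303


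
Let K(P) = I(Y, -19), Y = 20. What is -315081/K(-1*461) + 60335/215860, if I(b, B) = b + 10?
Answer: -2267052487/215860 ≈ -10502.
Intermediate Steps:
I(b, B) = 10 + b
K(P) = 30 (K(P) = 10 + 20 = 30)
-315081/K(-1*461) + 60335/215860 = -315081/30 + 60335/215860 = -315081*1/30 + 60335*(1/215860) = -105027/10 + 12067/43172 = -2267052487/215860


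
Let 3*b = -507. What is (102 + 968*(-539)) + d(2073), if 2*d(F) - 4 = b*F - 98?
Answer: -1393731/2 ≈ -6.9687e+5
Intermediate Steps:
b = -169 (b = (⅓)*(-507) = -169)
d(F) = -47 - 169*F/2 (d(F) = 2 + (-169*F - 98)/2 = 2 + (-98 - 169*F)/2 = 2 + (-49 - 169*F/2) = -47 - 169*F/2)
(102 + 968*(-539)) + d(2073) = (102 + 968*(-539)) + (-47 - 169/2*2073) = (102 - 521752) + (-47 - 350337/2) = -521650 - 350431/2 = -1393731/2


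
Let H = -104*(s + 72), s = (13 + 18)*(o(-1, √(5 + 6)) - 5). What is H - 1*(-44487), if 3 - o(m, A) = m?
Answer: 40223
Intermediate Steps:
o(m, A) = 3 - m
s = -31 (s = (13 + 18)*((3 - 1*(-1)) - 5) = 31*((3 + 1) - 5) = 31*(4 - 5) = 31*(-1) = -31)
H = -4264 (H = -104*(-31 + 72) = -104*41 = -4264)
H - 1*(-44487) = -4264 - 1*(-44487) = -4264 + 44487 = 40223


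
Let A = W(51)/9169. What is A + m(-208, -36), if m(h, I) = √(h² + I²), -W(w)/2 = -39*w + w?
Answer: 3876/9169 + 4*√2785 ≈ 211.52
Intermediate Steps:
W(w) = 76*w (W(w) = -2*(-39*w + w) = -(-76)*w = 76*w)
A = 3876/9169 (A = (76*51)/9169 = 3876*(1/9169) = 3876/9169 ≈ 0.42273)
m(h, I) = √(I² + h²)
A + m(-208, -36) = 3876/9169 + √((-36)² + (-208)²) = 3876/9169 + √(1296 + 43264) = 3876/9169 + √44560 = 3876/9169 + 4*√2785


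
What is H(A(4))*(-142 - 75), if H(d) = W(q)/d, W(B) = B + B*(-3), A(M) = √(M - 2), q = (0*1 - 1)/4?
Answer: -217*√2/4 ≈ -76.721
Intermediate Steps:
q = -¼ (q = (0 - 1)*(¼) = -1*¼ = -¼ ≈ -0.25000)
A(M) = √(-2 + M)
W(B) = -2*B (W(B) = B - 3*B = -2*B)
H(d) = 1/(2*d) (H(d) = (-2*(-¼))/d = 1/(2*d))
H(A(4))*(-142 - 75) = (1/(2*(√(-2 + 4))))*(-142 - 75) = (1/(2*(√2)))*(-217) = ((√2/2)/2)*(-217) = (√2/4)*(-217) = -217*√2/4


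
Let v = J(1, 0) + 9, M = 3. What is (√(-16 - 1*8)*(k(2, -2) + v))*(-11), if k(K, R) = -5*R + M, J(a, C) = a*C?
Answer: -484*I*√6 ≈ -1185.6*I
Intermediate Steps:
J(a, C) = C*a
v = 9 (v = 0*1 + 9 = 0 + 9 = 9)
k(K, R) = 3 - 5*R (k(K, R) = -5*R + 3 = 3 - 5*R)
(√(-16 - 1*8)*(k(2, -2) + v))*(-11) = (√(-16 - 1*8)*((3 - 5*(-2)) + 9))*(-11) = (√(-16 - 8)*((3 + 10) + 9))*(-11) = (√(-24)*(13 + 9))*(-11) = ((2*I*√6)*22)*(-11) = (44*I*√6)*(-11) = -484*I*√6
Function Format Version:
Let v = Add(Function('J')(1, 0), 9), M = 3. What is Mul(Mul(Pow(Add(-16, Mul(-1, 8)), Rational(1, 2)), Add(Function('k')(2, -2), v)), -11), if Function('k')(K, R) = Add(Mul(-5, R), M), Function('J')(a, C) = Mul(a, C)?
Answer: Mul(-484, I, Pow(6, Rational(1, 2))) ≈ Mul(-1185.6, I)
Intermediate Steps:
Function('J')(a, C) = Mul(C, a)
v = 9 (v = Add(Mul(0, 1), 9) = Add(0, 9) = 9)
Function('k')(K, R) = Add(3, Mul(-5, R)) (Function('k')(K, R) = Add(Mul(-5, R), 3) = Add(3, Mul(-5, R)))
Mul(Mul(Pow(Add(-16, Mul(-1, 8)), Rational(1, 2)), Add(Function('k')(2, -2), v)), -11) = Mul(Mul(Pow(Add(-16, Mul(-1, 8)), Rational(1, 2)), Add(Add(3, Mul(-5, -2)), 9)), -11) = Mul(Mul(Pow(Add(-16, -8), Rational(1, 2)), Add(Add(3, 10), 9)), -11) = Mul(Mul(Pow(-24, Rational(1, 2)), Add(13, 9)), -11) = Mul(Mul(Mul(2, I, Pow(6, Rational(1, 2))), 22), -11) = Mul(Mul(44, I, Pow(6, Rational(1, 2))), -11) = Mul(-484, I, Pow(6, Rational(1, 2)))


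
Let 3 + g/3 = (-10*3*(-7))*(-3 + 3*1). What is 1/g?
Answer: -1/9 ≈ -0.11111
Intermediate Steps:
g = -9 (g = -9 + 3*((-10*3*(-7))*(-3 + 3*1)) = -9 + 3*((-30*(-7))*(-3 + 3)) = -9 + 3*(210*0) = -9 + 3*0 = -9 + 0 = -9)
1/g = 1/(-9) = -1/9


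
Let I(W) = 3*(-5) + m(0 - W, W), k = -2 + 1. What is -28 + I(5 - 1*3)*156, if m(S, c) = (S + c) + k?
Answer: -2524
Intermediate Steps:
k = -1
m(S, c) = -1 + S + c (m(S, c) = (S + c) - 1 = -1 + S + c)
I(W) = -16 (I(W) = 3*(-5) + (-1 + (0 - W) + W) = -15 + (-1 - W + W) = -15 - 1 = -16)
-28 + I(5 - 1*3)*156 = -28 - 16*156 = -28 - 2496 = -2524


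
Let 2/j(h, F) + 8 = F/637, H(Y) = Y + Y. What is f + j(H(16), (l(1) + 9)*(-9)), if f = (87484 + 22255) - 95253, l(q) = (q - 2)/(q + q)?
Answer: 149855122/10345 ≈ 14486.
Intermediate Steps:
l(q) = (-2 + q)/(2*q) (l(q) = (-2 + q)/((2*q)) = (-2 + q)*(1/(2*q)) = (-2 + q)/(2*q))
H(Y) = 2*Y
f = 14486 (f = 109739 - 95253 = 14486)
j(h, F) = 2/(-8 + F/637)
f + j(H(16), (l(1) + 9)*(-9)) = 14486 + 1274/(-5096 + ((½)*(-2 + 1)/1 + 9)*(-9)) = 14486 + 1274/(-5096 + ((½)*1*(-1) + 9)*(-9)) = 14486 + 1274/(-5096 + (-½ + 9)*(-9)) = 14486 + 1274/(-5096 + (17/2)*(-9)) = 14486 + 1274/(-5096 - 153/2) = 14486 + 1274/(-10345/2) = 14486 + 1274*(-2/10345) = 14486 - 2548/10345 = 149855122/10345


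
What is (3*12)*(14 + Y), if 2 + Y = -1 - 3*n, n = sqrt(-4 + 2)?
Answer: 396 - 108*I*sqrt(2) ≈ 396.0 - 152.74*I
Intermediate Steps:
n = I*sqrt(2) (n = sqrt(-2) = I*sqrt(2) ≈ 1.4142*I)
Y = -3 - 3*I*sqrt(2) (Y = -2 + (-1 - 3*I*sqrt(2)) = -3 - 3*I*sqrt(2) ≈ -3.0 - 4.2426*I)
(3*12)*(14 + Y) = (3*12)*(14 + (-3 - 3*I*sqrt(2))) = 36*(11 - 3*I*sqrt(2)) = 396 - 108*I*sqrt(2)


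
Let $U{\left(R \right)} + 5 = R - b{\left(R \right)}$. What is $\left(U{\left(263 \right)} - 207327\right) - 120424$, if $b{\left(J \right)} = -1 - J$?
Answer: $-327229$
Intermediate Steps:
$U{\left(R \right)} = -4 + 2 R$ ($U{\left(R \right)} = -5 + \left(R - \left(-1 - R\right)\right) = -5 + \left(R + \left(1 + R\right)\right) = -5 + \left(1 + 2 R\right) = -4 + 2 R$)
$\left(U{\left(263 \right)} - 207327\right) - 120424 = \left(\left(-4 + 2 \cdot 263\right) - 207327\right) - 120424 = \left(\left(-4 + 526\right) - 207327\right) - 120424 = \left(522 - 207327\right) - 120424 = -206805 - 120424 = -327229$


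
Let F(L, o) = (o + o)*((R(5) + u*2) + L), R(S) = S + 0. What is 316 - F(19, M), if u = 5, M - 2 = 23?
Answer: -1384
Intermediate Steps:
M = 25 (M = 2 + 23 = 25)
R(S) = S
F(L, o) = 2*o*(15 + L) (F(L, o) = (o + o)*((5 + 5*2) + L) = (2*o)*((5 + 10) + L) = (2*o)*(15 + L) = 2*o*(15 + L))
316 - F(19, M) = 316 - 2*25*(15 + 19) = 316 - 2*25*34 = 316 - 1*1700 = 316 - 1700 = -1384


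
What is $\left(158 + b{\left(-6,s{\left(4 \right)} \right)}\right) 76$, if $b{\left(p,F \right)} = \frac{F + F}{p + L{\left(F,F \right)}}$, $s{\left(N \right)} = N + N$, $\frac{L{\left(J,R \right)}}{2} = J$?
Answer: $\frac{60648}{5} \approx 12130.0$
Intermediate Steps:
$L{\left(J,R \right)} = 2 J$
$s{\left(N \right)} = 2 N$
$b{\left(p,F \right)} = \frac{2 F}{p + 2 F}$ ($b{\left(p,F \right)} = \frac{F + F}{p + 2 F} = \frac{2 F}{p + 2 F}$)
$\left(158 + b{\left(-6,s{\left(4 \right)} \right)}\right) 76 = \left(158 + \frac{2 \cdot 2 \cdot 4}{-6 + 2 \cdot 2 \cdot 4}\right) 76 = \left(158 + 2 \cdot 8 \frac{1}{-6 + 2 \cdot 8}\right) 76 = \left(158 + 2 \cdot 8 \frac{1}{-6 + 16}\right) 76 = \left(158 + 2 \cdot 8 \cdot \frac{1}{10}\right) 76 = \left(158 + \frac{8}{5}\right) 76 = \frac{798}{5} \cdot 76 = \frac{60648}{5}$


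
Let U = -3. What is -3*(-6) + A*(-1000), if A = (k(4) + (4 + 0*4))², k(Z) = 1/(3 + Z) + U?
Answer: -63118/49 ≈ -1288.1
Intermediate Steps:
k(Z) = -3 + 1/(3 + Z) (k(Z) = 1/(3 + Z) - 3 = -3 + 1/(3 + Z))
A = 64/49 (A = ((-8 - 3*4)/(3 + 4) + (4 + 0*4))² = ((-8 - 12)/7 + (4 + 0))² = ((⅐)*(-20) + 4)² = (-20/7 + 4)² = (8/7)² = 64/49 ≈ 1.3061)
-3*(-6) + A*(-1000) = -3*(-6) + (64/49)*(-1000) = 18 - 64000/49 = -63118/49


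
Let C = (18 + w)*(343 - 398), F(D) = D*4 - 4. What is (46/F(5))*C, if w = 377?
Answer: -499675/8 ≈ -62459.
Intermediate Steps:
F(D) = -4 + 4*D (F(D) = 4*D - 4 = -4 + 4*D)
C = -21725 (C = (18 + 377)*(343 - 398) = 395*(-55) = -21725)
(46/F(5))*C = (46/(-4 + 4*5))*(-21725) = (46/(-4 + 20))*(-21725) = (46/16)*(-21725) = (46*(1/16))*(-21725) = (23/8)*(-21725) = -499675/8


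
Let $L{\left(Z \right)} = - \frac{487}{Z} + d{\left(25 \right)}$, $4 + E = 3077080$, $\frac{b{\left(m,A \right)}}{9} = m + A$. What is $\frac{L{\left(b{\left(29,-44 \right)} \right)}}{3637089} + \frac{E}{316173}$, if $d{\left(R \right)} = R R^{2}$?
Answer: $\frac{503844327695422}{51747720317865} \approx 9.7366$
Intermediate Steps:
$d{\left(R \right)} = R^{3}$
$b{\left(m,A \right)} = 9 A + 9 m$ ($b{\left(m,A \right)} = 9 \left(m + A\right) = 9 \left(A + m\right) = 9 A + 9 m$)
$E = 3077076$ ($E = -4 + 3077080 = 3077076$)
$L{\left(Z \right)} = 15625 - \frac{487}{Z}$ ($L{\left(Z \right)} = - \frac{487}{Z} + 25^{3} = - \frac{487}{Z} + 15625 = 15625 - \frac{487}{Z}$)
$\frac{L{\left(b{\left(29,-44 \right)} \right)}}{3637089} + \frac{E}{316173} = \frac{15625 - \frac{487}{9 \left(-44\right) + 9 \cdot 29}}{3637089} + \frac{3077076}{316173} = \left(15625 - \frac{487}{-396 + 261}\right) \frac{1}{3637089} + 3077076 \cdot \frac{1}{316173} = \left(15625 - \frac{487}{-135}\right) \frac{1}{3637089} + \frac{1025692}{105391} = \left(15625 - - \frac{487}{135}\right) \frac{1}{3637089} + \frac{1025692}{105391} = \left(15625 + \frac{487}{135}\right) \frac{1}{3637089} + \frac{1025692}{105391} = \frac{2109862}{135} \cdot \frac{1}{3637089} + \frac{1025692}{105391} = \frac{2109862}{491007015} + \frac{1025692}{105391} = \frac{503844327695422}{51747720317865}$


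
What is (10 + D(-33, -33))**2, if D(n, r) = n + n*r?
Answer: 1136356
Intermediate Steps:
(10 + D(-33, -33))**2 = (10 - 33*(1 - 33))**2 = (10 - 33*(-32))**2 = (10 + 1056)**2 = 1066**2 = 1136356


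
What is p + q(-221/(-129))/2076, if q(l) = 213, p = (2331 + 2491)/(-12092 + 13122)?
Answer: 1704977/356380 ≈ 4.7842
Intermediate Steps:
p = 2411/515 (p = 4822/1030 = 4822*(1/1030) = 2411/515 ≈ 4.6816)
p + q(-221/(-129))/2076 = 2411/515 + 213/2076 = 2411/515 + 213*(1/2076) = 2411/515 + 71/692 = 1704977/356380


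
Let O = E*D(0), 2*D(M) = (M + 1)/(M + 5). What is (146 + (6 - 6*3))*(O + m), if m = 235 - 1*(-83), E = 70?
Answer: 43550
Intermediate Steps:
D(M) = (1 + M)/(2*(5 + M)) (D(M) = ((M + 1)/(M + 5))/2 = ((1 + M)/(5 + M))/2 = (1 + M)/(2*(5 + M)))
m = 318 (m = 235 + 83 = 318)
O = 7 (O = 70*((1 + 0)/(2*(5 + 0))) = 70*((1/2)*1/5) = 70*((1/2)*(1/5)*1) = 70*(1/10) = 7)
(146 + (6 - 6*3))*(O + m) = (146 + (6 - 6*3))*(7 + 318) = (146 + (6 - 18))*325 = (146 - 12)*325 = 134*325 = 43550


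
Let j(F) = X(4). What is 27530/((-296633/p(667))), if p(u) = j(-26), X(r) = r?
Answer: -110120/296633 ≈ -0.37123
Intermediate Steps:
j(F) = 4
p(u) = 4
27530/((-296633/p(667))) = 27530/((-296633/4)) = 27530/((-296633*¼)) = 27530/(-296633/4) = 27530*(-4/296633) = -110120/296633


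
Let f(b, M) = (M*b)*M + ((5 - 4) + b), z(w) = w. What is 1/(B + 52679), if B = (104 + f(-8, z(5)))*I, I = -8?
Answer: 1/53503 ≈ 1.8691e-5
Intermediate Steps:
f(b, M) = 1 + b + b*M**2 (f(b, M) = b*M**2 + (1 + b) = 1 + b + b*M**2)
B = 824 (B = (104 + (1 - 8 - 8*5**2))*(-8) = (104 + (1 - 8 - 8*25))*(-8) = (104 + (1 - 8 - 200))*(-8) = (104 - 207)*(-8) = -103*(-8) = 824)
1/(B + 52679) = 1/(824 + 52679) = 1/53503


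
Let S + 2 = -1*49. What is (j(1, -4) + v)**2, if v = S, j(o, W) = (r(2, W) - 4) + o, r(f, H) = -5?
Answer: 3481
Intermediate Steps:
j(o, W) = -9 + o (j(o, W) = (-5 - 4) + o = -9 + o)
S = -51 (S = -2 - 1*49 = -2 - 49 = -51)
v = -51
(j(1, -4) + v)**2 = ((-9 + 1) - 51)**2 = (-8 - 51)**2 = (-59)**2 = 3481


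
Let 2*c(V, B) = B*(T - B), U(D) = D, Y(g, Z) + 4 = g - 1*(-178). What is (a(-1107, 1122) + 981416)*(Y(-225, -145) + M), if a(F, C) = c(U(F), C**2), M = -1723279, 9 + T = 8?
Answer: 1365556542885690820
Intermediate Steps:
T = -1 (T = -9 + 8 = -1)
Y(g, Z) = 174 + g (Y(g, Z) = -4 + (g - 1*(-178)) = -4 + (g + 178) = -4 + (178 + g) = 174 + g)
c(V, B) = B*(-1 - B)/2 (c(V, B) = (B*(-1 - B))/2 = B*(-1 - B)/2)
a(F, C) = -C**2*(1 + C**2)/2
(a(-1107, 1122) + 981416)*(Y(-225, -145) + M) = ((1/2)*1122**2*(-1 - 1*1122**2) + 981416)*((174 - 225) - 1723279) = ((1/2)*1258884*(-1 - 1*1258884) + 981416)*(-51 - 1723279) = ((1/2)*1258884*(-1 - 1258884) + 981416)*(-1723330) = ((1/2)*1258884*(-1258885) + 981416)*(-1723330) = (-792395092170 + 981416)*(-1723330) = -792394110754*(-1723330) = 1365556542885690820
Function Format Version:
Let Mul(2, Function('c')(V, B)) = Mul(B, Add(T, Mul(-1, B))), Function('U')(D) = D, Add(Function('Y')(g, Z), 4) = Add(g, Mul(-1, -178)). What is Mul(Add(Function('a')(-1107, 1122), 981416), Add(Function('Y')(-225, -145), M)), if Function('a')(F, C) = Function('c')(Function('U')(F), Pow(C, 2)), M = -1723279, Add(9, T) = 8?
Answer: 1365556542885690820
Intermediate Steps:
T = -1 (T = Add(-9, 8) = -1)
Function('Y')(g, Z) = Add(174, g) (Function('Y')(g, Z) = Add(-4, Add(g, Mul(-1, -178))) = Add(-4, Add(g, 178)) = Add(-4, Add(178, g)) = Add(174, g))
Function('c')(V, B) = Mul(Rational(1, 2), B, Add(-1, Mul(-1, B))) (Function('c')(V, B) = Mul(Rational(1, 2), Mul(B, Add(-1, Mul(-1, B)))) = Mul(Rational(1, 2), B, Add(-1, Mul(-1, B))))
Function('a')(F, C) = Mul(Rational(-1, 2), Pow(C, 2), Add(1, Pow(C, 2)))
Mul(Add(Function('a')(-1107, 1122), 981416), Add(Function('Y')(-225, -145), M)) = Mul(Add(Mul(Rational(1, 2), Pow(1122, 2), Add(-1, Mul(-1, Pow(1122, 2)))), 981416), Add(Add(174, -225), -1723279)) = Mul(Add(Mul(Rational(1, 2), 1258884, Add(-1, Mul(-1, 1258884))), 981416), Add(-51, -1723279)) = Mul(Add(Mul(Rational(1, 2), 1258884, Add(-1, -1258884)), 981416), -1723330) = Mul(Add(Mul(Rational(1, 2), 1258884, -1258885), 981416), -1723330) = Mul(Add(-792395092170, 981416), -1723330) = Mul(-792394110754, -1723330) = 1365556542885690820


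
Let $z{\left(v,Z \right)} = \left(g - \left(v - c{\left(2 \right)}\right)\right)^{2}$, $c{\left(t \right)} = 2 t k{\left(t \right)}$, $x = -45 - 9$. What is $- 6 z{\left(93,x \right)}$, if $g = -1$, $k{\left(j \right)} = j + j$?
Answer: $-36504$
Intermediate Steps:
$k{\left(j \right)} = 2 j$
$x = -54$ ($x = -45 - 9 = -54$)
$c{\left(t \right)} = 4 t^{2}$ ($c{\left(t \right)} = 2 t 2 t = 4 t^{2}$)
$z{\left(v,Z \right)} = \left(15 - v\right)^{2}$ ($z{\left(v,Z \right)} = \left(-1 - \left(-16 + v\right)\right)^{2} = \left(15 - v\right)^{2}$)
$- 6 z{\left(93,x \right)} = - 6 \left(-15 + 93\right)^{2} = - 6 \cdot 78^{2} = \left(-6\right) 6084 = -36504$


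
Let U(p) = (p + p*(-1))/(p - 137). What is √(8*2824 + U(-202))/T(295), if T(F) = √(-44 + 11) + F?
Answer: 1180*√353/43529 - 4*I*√11649/43529 ≈ 0.50932 - 0.009918*I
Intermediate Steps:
U(p) = 0 (U(p) = (p - p)/(-137 + p) = 0/(-137 + p) = 0)
T(F) = F + I*√33 (T(F) = √(-33) + F = I*√33 + F = F + I*√33)
√(8*2824 + U(-202))/T(295) = √(8*2824 + 0)/(295 + I*√33) = √(22592 + 0)/(295 + I*√33) = √22592/(295 + I*√33) = (8*√353)/(295 + I*√33) = 8*√353/(295 + I*√33)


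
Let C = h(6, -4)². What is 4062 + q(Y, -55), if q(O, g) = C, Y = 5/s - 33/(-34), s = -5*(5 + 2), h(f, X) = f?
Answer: 4098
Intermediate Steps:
s = -35 (s = -5*7 = -35)
Y = 197/238 (Y = 5/(-35) - 33/(-34) = 5*(-1/35) - 33*(-1/34) = -⅐ + 33/34 = 197/238 ≈ 0.82773)
C = 36 (C = 6² = 36)
q(O, g) = 36
4062 + q(Y, -55) = 4062 + 36 = 4098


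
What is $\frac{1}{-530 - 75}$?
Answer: $- \frac{1}{605} \approx -0.0016529$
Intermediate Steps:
$\frac{1}{-530 - 75} = \frac{1}{-605} = - \frac{1}{605}$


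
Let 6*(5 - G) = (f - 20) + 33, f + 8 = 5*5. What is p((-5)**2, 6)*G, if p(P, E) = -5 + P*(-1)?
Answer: 0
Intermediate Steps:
f = 17 (f = -8 + 5*5 = -8 + 25 = 17)
p(P, E) = -5 - P
G = 0 (G = 5 - ((17 - 20) + 33)/6 = 5 - (-3 + 33)/6 = 5 - 1/6*30 = 5 - 5 = 0)
p((-5)**2, 6)*G = (-5 - 1*(-5)**2)*0 = (-5 - 1*25)*0 = (-5 - 25)*0 = -30*0 = 0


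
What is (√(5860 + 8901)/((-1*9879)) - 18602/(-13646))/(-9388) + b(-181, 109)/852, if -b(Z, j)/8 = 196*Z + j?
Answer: 1510272190901/4547857004 + √14761/92744052 ≈ 332.08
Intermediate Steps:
b(Z, j) = -1568*Z - 8*j (b(Z, j) = -8*(196*Z + j) = -8*(j + 196*Z) = -1568*Z - 8*j)
(√(5860 + 8901)/((-1*9879)) - 18602/(-13646))/(-9388) + b(-181, 109)/852 = (√(5860 + 8901)/((-1*9879)) - 18602/(-13646))/(-9388) + (-1568*(-181) - 8*109)/852 = (√14761/(-9879) - 18602*(-1/13646))*(-1/9388) + (283808 - 872)*(1/852) = (√14761*(-1/9879) + 9301/6823)*(-1/9388) + 282936*(1/852) = (-√14761/9879 + 9301/6823)*(-1/9388) + 23578/71 = (9301/6823 - √14761/9879)*(-1/9388) + 23578/71 = (-9301/64054324 + √14761/92744052) + 23578/71 = 1510272190901/4547857004 + √14761/92744052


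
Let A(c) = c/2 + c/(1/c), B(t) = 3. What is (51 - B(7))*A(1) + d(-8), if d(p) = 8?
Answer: 80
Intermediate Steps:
A(c) = c**2 + c/2 (A(c) = c*(1/2) + c*c = c/2 + c**2 = c**2 + c/2)
(51 - B(7))*A(1) + d(-8) = (51 - 1*3)*(1*(1/2 + 1)) + 8 = (51 - 3)*(1*(3/2)) + 8 = 48*(3/2) + 8 = 72 + 8 = 80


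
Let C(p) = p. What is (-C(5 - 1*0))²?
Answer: 25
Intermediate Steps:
(-C(5 - 1*0))² = (-(5 - 1*0))² = (-(5 + 0))² = (-1*5)² = (-5)² = 25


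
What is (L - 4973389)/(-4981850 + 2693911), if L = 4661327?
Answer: 312062/2287939 ≈ 0.13639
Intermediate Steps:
(L - 4973389)/(-4981850 + 2693911) = (4661327 - 4973389)/(-4981850 + 2693911) = -312062/(-2287939) = -312062*(-1/2287939) = 312062/2287939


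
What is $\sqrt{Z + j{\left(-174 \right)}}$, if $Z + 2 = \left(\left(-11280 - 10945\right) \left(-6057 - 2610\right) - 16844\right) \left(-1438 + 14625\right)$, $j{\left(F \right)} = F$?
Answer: $\sqrt{2539911555021} \approx 1.5937 \cdot 10^{6}$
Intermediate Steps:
$Z = 2539911555195$ ($Z = -2 + \left(\left(-11280 - 10945\right) \left(-6057 - 2610\right) - 16844\right) \left(-1438 + 14625\right) = -2 + \left(\left(-22225\right) \left(-8667\right) - 16844\right) 13187 = -2 + \left(192624075 - 16844\right) 13187 = -2 + 192607231 \cdot 13187 = -2 + 2539911555197 = 2539911555195$)
$\sqrt{Z + j{\left(-174 \right)}} = \sqrt{2539911555195 - 174} = \sqrt{2539911555021}$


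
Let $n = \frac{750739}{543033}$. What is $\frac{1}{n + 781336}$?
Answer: $\frac{543033}{424291982827} \approx 1.2799 \cdot 10^{-6}$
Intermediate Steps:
$n = \frac{750739}{543033}$ ($n = 750739 \cdot \frac{1}{543033} = \frac{750739}{543033} \approx 1.3825$)
$\frac{1}{n + 781336} = \frac{1}{\frac{750739}{543033} + 781336} = \frac{1}{\frac{424291982827}{543033}} = \frac{543033}{424291982827}$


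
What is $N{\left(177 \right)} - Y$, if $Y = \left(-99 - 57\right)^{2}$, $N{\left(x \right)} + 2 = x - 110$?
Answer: $-24271$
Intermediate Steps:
$N{\left(x \right)} = -112 + x$ ($N{\left(x \right)} = -2 + \left(x - 110\right) = -2 + \left(-110 + x\right) = -112 + x$)
$Y = 24336$ ($Y = \left(-156\right)^{2} = 24336$)
$N{\left(177 \right)} - Y = \left(-112 + 177\right) - 24336 = 65 - 24336 = -24271$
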